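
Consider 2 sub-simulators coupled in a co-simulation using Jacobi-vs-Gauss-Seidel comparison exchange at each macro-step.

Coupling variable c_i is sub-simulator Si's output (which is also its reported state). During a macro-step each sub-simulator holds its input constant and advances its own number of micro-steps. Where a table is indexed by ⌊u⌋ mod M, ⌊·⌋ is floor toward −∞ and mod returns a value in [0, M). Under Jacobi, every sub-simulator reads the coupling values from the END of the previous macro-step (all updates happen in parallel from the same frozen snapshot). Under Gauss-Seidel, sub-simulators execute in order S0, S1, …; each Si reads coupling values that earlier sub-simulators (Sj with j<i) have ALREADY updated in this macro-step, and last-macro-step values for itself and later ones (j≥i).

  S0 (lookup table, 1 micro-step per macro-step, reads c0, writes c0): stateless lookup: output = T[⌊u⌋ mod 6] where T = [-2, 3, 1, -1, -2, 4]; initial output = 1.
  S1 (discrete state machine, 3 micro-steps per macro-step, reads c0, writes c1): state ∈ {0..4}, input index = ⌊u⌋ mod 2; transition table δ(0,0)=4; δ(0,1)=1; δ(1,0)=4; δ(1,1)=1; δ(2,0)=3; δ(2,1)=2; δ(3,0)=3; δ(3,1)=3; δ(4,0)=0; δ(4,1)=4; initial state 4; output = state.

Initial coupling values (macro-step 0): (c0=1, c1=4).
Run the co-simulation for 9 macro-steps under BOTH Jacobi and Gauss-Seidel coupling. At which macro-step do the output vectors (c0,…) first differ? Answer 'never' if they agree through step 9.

first divergence at macro-step: 3

[Jacobi] macro 1: S0 reads c0=1 → after 1×micro: 3; S1 reads c0=1 → after 3×micro: 4 ⇒ (c0=3, c1=4)
[Jacobi] macro 2: S0 reads c0=3 → after 1×micro: -1; S1 reads c0=3 → after 3×micro: 4 ⇒ (c0=-1, c1=4)
[Jacobi] macro 3: S0 reads c0=-1 → after 1×micro: 4; S1 reads c0=-1 → after 3×micro: 4 ⇒ (c0=4, c1=4)
[Jacobi] macro 4: S0 reads c0=4 → after 1×micro: -2; S1 reads c0=4 → after 3×micro: 0 ⇒ (c0=-2, c1=0)
[Jacobi] macro 5: S0 reads c0=-2 → after 1×micro: -2; S1 reads c0=-2 → after 3×micro: 4 ⇒ (c0=-2, c1=4)
[Jacobi] macro 6: S0 reads c0=-2 → after 1×micro: -2; S1 reads c0=-2 → after 3×micro: 0 ⇒ (c0=-2, c1=0)
[Jacobi] macro 7: S0 reads c0=-2 → after 1×micro: -2; S1 reads c0=-2 → after 3×micro: 4 ⇒ (c0=-2, c1=4)
[Jacobi] macro 8: S0 reads c0=-2 → after 1×micro: -2; S1 reads c0=-2 → after 3×micro: 0 ⇒ (c0=-2, c1=0)
[Jacobi] macro 9: S0 reads c0=-2 → after 1×micro: -2; S1 reads c0=-2 → after 3×micro: 4 ⇒ (c0=-2, c1=4)
[Gauss-Seidel] macro 1: S0 reads c0=1 → after 1×micro: 3; S1 reads c0=3 → after 3×micro: 4 ⇒ (c0=3, c1=4)
[Gauss-Seidel] macro 2: S0 reads c0=3 → after 1×micro: -1; S1 reads c0=-1 → after 3×micro: 4 ⇒ (c0=-1, c1=4)
[Gauss-Seidel] macro 3: S0 reads c0=-1 → after 1×micro: 4; S1 reads c0=4 → after 3×micro: 0 ⇒ (c0=4, c1=0)
[Gauss-Seidel] macro 4: S0 reads c0=4 → after 1×micro: -2; S1 reads c0=-2 → after 3×micro: 4 ⇒ (c0=-2, c1=4)
[Gauss-Seidel] macro 5: S0 reads c0=-2 → after 1×micro: -2; S1 reads c0=-2 → after 3×micro: 0 ⇒ (c0=-2, c1=0)
[Gauss-Seidel] macro 6: S0 reads c0=-2 → after 1×micro: -2; S1 reads c0=-2 → after 3×micro: 4 ⇒ (c0=-2, c1=4)
[Gauss-Seidel] macro 7: S0 reads c0=-2 → after 1×micro: -2; S1 reads c0=-2 → after 3×micro: 0 ⇒ (c0=-2, c1=0)
[Gauss-Seidel] macro 8: S0 reads c0=-2 → after 1×micro: -2; S1 reads c0=-2 → after 3×micro: 4 ⇒ (c0=-2, c1=4)
[Gauss-Seidel] macro 9: S0 reads c0=-2 → after 1×micro: -2; S1 reads c0=-2 → after 3×micro: 0 ⇒ (c0=-2, c1=0)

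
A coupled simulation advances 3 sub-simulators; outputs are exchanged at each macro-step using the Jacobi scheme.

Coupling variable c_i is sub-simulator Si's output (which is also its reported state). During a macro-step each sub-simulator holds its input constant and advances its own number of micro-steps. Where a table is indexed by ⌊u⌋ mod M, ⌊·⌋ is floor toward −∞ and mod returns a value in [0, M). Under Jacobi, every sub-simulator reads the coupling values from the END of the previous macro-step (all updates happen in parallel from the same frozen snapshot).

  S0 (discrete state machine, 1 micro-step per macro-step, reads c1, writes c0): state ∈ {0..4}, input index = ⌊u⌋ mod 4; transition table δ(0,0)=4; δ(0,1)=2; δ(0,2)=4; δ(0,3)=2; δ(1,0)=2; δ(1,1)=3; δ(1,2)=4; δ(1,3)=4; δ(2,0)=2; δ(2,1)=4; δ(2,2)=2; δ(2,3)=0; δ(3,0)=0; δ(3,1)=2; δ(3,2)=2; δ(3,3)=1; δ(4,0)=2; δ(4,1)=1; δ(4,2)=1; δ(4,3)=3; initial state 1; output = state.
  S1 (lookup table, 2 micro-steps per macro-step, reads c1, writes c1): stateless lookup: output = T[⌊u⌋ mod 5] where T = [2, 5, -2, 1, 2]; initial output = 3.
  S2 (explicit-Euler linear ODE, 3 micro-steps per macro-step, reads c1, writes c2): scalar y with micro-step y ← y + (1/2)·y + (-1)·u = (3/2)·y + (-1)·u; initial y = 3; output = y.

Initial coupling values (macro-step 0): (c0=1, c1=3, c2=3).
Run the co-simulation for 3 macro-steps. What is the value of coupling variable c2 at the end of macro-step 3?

c2 at macro-step 3 = -44425/512

macro 1: S0 reads c1=3 → after 1×micro: 4; S1 reads c1=3 → after 2×micro: 1; S2 reads c1=3 → after 3×micro: -33/8 ⇒ (c0=4, c1=1, c2=-33/8)
macro 2: S0 reads c1=1 → after 1×micro: 1; S1 reads c1=1 → after 2×micro: 5; S2 reads c1=1 → after 3×micro: -1195/64 ⇒ (c0=1, c1=5, c2=-1195/64)
macro 3: S0 reads c1=5 → after 1×micro: 3; S1 reads c1=5 → after 2×micro: 2; S2 reads c1=5 → after 3×micro: -44425/512 ⇒ (c0=3, c1=2, c2=-44425/512)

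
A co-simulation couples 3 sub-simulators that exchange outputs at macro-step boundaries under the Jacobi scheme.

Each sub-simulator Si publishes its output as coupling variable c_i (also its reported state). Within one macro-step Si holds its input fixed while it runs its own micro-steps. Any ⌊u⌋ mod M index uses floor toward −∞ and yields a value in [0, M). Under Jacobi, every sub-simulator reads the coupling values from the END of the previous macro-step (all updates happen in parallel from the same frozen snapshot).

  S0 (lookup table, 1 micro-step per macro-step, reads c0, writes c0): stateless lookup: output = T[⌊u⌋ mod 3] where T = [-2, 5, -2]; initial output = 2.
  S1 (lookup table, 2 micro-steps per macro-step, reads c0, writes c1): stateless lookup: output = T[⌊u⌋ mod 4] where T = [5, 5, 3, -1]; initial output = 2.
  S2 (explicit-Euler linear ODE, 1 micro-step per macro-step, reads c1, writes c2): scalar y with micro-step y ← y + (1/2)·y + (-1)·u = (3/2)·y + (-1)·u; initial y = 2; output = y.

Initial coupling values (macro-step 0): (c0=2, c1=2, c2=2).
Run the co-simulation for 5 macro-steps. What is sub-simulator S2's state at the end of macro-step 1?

macro 1: S0 reads c0=2 → after 1×micro: -2; S1 reads c0=2 → after 2×micro: 3; S2 reads c1=2 → after 1×micro: 1 ⇒ (c0=-2, c1=3, c2=1)
macro 2: S0 reads c0=-2 → after 1×micro: 5; S1 reads c0=-2 → after 2×micro: 3; S2 reads c1=3 → after 1×micro: -3/2 ⇒ (c0=5, c1=3, c2=-3/2)
macro 3: S0 reads c0=5 → after 1×micro: -2; S1 reads c0=5 → after 2×micro: 5; S2 reads c1=3 → after 1×micro: -21/4 ⇒ (c0=-2, c1=5, c2=-21/4)
macro 4: S0 reads c0=-2 → after 1×micro: 5; S1 reads c0=-2 → after 2×micro: 3; S2 reads c1=5 → after 1×micro: -103/8 ⇒ (c0=5, c1=3, c2=-103/8)
macro 5: S0 reads c0=5 → after 1×micro: -2; S1 reads c0=5 → after 2×micro: 5; S2 reads c1=3 → after 1×micro: -357/16 ⇒ (c0=-2, c1=5, c2=-357/16)

S2 state at macro-step 1 = 1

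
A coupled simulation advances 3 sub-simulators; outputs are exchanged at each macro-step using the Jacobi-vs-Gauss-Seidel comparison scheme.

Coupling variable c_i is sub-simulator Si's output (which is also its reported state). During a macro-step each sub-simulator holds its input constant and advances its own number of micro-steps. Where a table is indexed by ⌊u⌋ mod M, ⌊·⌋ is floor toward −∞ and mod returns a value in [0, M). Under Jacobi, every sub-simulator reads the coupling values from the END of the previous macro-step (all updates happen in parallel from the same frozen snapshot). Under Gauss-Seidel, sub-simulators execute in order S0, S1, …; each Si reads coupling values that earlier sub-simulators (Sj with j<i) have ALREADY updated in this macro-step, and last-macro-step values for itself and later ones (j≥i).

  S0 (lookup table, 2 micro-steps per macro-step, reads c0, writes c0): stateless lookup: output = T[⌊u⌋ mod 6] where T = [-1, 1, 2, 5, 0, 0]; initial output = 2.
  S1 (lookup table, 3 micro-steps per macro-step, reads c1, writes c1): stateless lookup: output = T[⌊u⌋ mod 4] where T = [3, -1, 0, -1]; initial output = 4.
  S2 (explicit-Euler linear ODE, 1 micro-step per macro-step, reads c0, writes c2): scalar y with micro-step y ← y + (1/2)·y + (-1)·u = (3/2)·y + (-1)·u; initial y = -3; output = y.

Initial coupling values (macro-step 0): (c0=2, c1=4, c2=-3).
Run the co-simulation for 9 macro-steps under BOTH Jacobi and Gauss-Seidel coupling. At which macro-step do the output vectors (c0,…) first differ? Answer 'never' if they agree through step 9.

[Jacobi] macro 1: S0 reads c0=2 → after 2×micro: 2; S1 reads c1=4 → after 3×micro: 3; S2 reads c0=2 → after 1×micro: -13/2 ⇒ (c0=2, c1=3, c2=-13/2)
[Jacobi] macro 2: S0 reads c0=2 → after 2×micro: 2; S1 reads c1=3 → after 3×micro: -1; S2 reads c0=2 → after 1×micro: -47/4 ⇒ (c0=2, c1=-1, c2=-47/4)
[Jacobi] macro 3: S0 reads c0=2 → after 2×micro: 2; S1 reads c1=-1 → after 3×micro: -1; S2 reads c0=2 → after 1×micro: -157/8 ⇒ (c0=2, c1=-1, c2=-157/8)
[Jacobi] macro 4: S0 reads c0=2 → after 2×micro: 2; S1 reads c1=-1 → after 3×micro: -1; S2 reads c0=2 → after 1×micro: -503/16 ⇒ (c0=2, c1=-1, c2=-503/16)
[Jacobi] macro 5: S0 reads c0=2 → after 2×micro: 2; S1 reads c1=-1 → after 3×micro: -1; S2 reads c0=2 → after 1×micro: -1573/32 ⇒ (c0=2, c1=-1, c2=-1573/32)
[Jacobi] macro 6: S0 reads c0=2 → after 2×micro: 2; S1 reads c1=-1 → after 3×micro: -1; S2 reads c0=2 → after 1×micro: -4847/64 ⇒ (c0=2, c1=-1, c2=-4847/64)
[Jacobi] macro 7: S0 reads c0=2 → after 2×micro: 2; S1 reads c1=-1 → after 3×micro: -1; S2 reads c0=2 → after 1×micro: -14797/128 ⇒ (c0=2, c1=-1, c2=-14797/128)
[Jacobi] macro 8: S0 reads c0=2 → after 2×micro: 2; S1 reads c1=-1 → after 3×micro: -1; S2 reads c0=2 → after 1×micro: -44903/256 ⇒ (c0=2, c1=-1, c2=-44903/256)
[Jacobi] macro 9: S0 reads c0=2 → after 2×micro: 2; S1 reads c1=-1 → after 3×micro: -1; S2 reads c0=2 → after 1×micro: -135733/512 ⇒ (c0=2, c1=-1, c2=-135733/512)
[Gauss-Seidel] macro 1: S0 reads c0=2 → after 2×micro: 2; S1 reads c1=4 → after 3×micro: 3; S2 reads c0=2 → after 1×micro: -13/2 ⇒ (c0=2, c1=3, c2=-13/2)
[Gauss-Seidel] macro 2: S0 reads c0=2 → after 2×micro: 2; S1 reads c1=3 → after 3×micro: -1; S2 reads c0=2 → after 1×micro: -47/4 ⇒ (c0=2, c1=-1, c2=-47/4)
[Gauss-Seidel] macro 3: S0 reads c0=2 → after 2×micro: 2; S1 reads c1=-1 → after 3×micro: -1; S2 reads c0=2 → after 1×micro: -157/8 ⇒ (c0=2, c1=-1, c2=-157/8)
[Gauss-Seidel] macro 4: S0 reads c0=2 → after 2×micro: 2; S1 reads c1=-1 → after 3×micro: -1; S2 reads c0=2 → after 1×micro: -503/16 ⇒ (c0=2, c1=-1, c2=-503/16)
[Gauss-Seidel] macro 5: S0 reads c0=2 → after 2×micro: 2; S1 reads c1=-1 → after 3×micro: -1; S2 reads c0=2 → after 1×micro: -1573/32 ⇒ (c0=2, c1=-1, c2=-1573/32)
[Gauss-Seidel] macro 6: S0 reads c0=2 → after 2×micro: 2; S1 reads c1=-1 → after 3×micro: -1; S2 reads c0=2 → after 1×micro: -4847/64 ⇒ (c0=2, c1=-1, c2=-4847/64)
[Gauss-Seidel] macro 7: S0 reads c0=2 → after 2×micro: 2; S1 reads c1=-1 → after 3×micro: -1; S2 reads c0=2 → after 1×micro: -14797/128 ⇒ (c0=2, c1=-1, c2=-14797/128)
[Gauss-Seidel] macro 8: S0 reads c0=2 → after 2×micro: 2; S1 reads c1=-1 → after 3×micro: -1; S2 reads c0=2 → after 1×micro: -44903/256 ⇒ (c0=2, c1=-1, c2=-44903/256)
[Gauss-Seidel] macro 9: S0 reads c0=2 → after 2×micro: 2; S1 reads c1=-1 → after 3×micro: -1; S2 reads c0=2 → after 1×micro: -135733/512 ⇒ (c0=2, c1=-1, c2=-135733/512)

first divergence at macro-step: never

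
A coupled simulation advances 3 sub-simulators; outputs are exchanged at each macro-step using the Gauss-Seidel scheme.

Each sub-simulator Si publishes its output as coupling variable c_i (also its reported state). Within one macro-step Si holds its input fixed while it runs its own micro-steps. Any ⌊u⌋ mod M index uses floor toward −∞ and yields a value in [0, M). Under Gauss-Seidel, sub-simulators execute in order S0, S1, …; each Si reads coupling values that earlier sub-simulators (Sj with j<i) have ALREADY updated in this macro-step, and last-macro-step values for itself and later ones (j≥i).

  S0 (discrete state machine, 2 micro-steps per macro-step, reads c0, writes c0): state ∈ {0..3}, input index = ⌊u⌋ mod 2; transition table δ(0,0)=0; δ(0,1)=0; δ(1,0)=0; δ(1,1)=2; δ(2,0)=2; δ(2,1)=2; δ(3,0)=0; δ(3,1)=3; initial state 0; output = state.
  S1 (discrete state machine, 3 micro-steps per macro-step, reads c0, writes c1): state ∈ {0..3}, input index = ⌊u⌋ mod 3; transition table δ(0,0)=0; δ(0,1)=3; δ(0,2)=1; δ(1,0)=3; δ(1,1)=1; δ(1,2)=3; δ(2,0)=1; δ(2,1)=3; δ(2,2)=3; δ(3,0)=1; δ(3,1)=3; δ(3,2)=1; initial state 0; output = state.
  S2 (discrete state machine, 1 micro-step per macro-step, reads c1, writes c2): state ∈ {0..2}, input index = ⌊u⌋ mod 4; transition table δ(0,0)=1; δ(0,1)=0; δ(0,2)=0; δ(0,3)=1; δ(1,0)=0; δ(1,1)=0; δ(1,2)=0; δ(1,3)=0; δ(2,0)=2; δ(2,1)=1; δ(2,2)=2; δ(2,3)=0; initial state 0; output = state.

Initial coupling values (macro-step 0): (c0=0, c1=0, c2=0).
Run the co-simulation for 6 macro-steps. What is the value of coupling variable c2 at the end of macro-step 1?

macro 1: S0 reads c0=0 → after 2×micro: 0; S1 reads c0=0 → after 3×micro: 0; S2 reads c1=0 → after 1×micro: 1 ⇒ (c0=0, c1=0, c2=1)
macro 2: S0 reads c0=0 → after 2×micro: 0; S1 reads c0=0 → after 3×micro: 0; S2 reads c1=0 → after 1×micro: 0 ⇒ (c0=0, c1=0, c2=0)
macro 3: S0 reads c0=0 → after 2×micro: 0; S1 reads c0=0 → after 3×micro: 0; S2 reads c1=0 → after 1×micro: 1 ⇒ (c0=0, c1=0, c2=1)
macro 4: S0 reads c0=0 → after 2×micro: 0; S1 reads c0=0 → after 3×micro: 0; S2 reads c1=0 → after 1×micro: 0 ⇒ (c0=0, c1=0, c2=0)
macro 5: S0 reads c0=0 → after 2×micro: 0; S1 reads c0=0 → after 3×micro: 0; S2 reads c1=0 → after 1×micro: 1 ⇒ (c0=0, c1=0, c2=1)
macro 6: S0 reads c0=0 → after 2×micro: 0; S1 reads c0=0 → after 3×micro: 0; S2 reads c1=0 → after 1×micro: 0 ⇒ (c0=0, c1=0, c2=0)

c2 at macro-step 1 = 1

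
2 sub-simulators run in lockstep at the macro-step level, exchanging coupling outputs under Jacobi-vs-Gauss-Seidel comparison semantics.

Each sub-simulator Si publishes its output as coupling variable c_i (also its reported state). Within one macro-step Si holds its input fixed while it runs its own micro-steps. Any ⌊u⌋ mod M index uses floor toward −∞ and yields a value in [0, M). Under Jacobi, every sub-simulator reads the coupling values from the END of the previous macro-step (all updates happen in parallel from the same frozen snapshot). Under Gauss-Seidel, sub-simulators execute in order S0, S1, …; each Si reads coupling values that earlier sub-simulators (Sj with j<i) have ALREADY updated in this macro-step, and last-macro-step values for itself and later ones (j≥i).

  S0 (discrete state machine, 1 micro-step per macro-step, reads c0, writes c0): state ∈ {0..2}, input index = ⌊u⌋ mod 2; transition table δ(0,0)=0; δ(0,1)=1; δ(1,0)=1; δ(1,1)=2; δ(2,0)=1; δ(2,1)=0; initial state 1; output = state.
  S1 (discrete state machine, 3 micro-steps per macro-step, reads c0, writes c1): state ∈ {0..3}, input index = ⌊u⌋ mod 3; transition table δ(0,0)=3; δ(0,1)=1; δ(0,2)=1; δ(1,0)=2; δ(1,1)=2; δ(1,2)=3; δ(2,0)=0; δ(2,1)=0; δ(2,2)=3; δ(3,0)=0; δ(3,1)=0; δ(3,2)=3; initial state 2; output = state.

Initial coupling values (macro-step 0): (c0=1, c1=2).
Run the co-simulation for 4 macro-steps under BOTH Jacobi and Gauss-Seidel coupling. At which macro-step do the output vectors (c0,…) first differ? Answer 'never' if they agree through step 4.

first divergence at macro-step: 1

[Jacobi] macro 1: S0 reads c0=1 → after 1×micro: 2; S1 reads c0=1 → after 3×micro: 2 ⇒ (c0=2, c1=2)
[Jacobi] macro 2: S0 reads c0=2 → after 1×micro: 1; S1 reads c0=2 → after 3×micro: 3 ⇒ (c0=1, c1=3)
[Jacobi] macro 3: S0 reads c0=1 → after 1×micro: 2; S1 reads c0=1 → after 3×micro: 2 ⇒ (c0=2, c1=2)
[Jacobi] macro 4: S0 reads c0=2 → after 1×micro: 1; S1 reads c0=2 → after 3×micro: 3 ⇒ (c0=1, c1=3)
[Gauss-Seidel] macro 1: S0 reads c0=1 → after 1×micro: 2; S1 reads c0=2 → after 3×micro: 3 ⇒ (c0=2, c1=3)
[Gauss-Seidel] macro 2: S0 reads c0=2 → after 1×micro: 1; S1 reads c0=1 → after 3×micro: 2 ⇒ (c0=1, c1=2)
[Gauss-Seidel] macro 3: S0 reads c0=1 → after 1×micro: 2; S1 reads c0=2 → after 3×micro: 3 ⇒ (c0=2, c1=3)
[Gauss-Seidel] macro 4: S0 reads c0=2 → after 1×micro: 1; S1 reads c0=1 → after 3×micro: 2 ⇒ (c0=1, c1=2)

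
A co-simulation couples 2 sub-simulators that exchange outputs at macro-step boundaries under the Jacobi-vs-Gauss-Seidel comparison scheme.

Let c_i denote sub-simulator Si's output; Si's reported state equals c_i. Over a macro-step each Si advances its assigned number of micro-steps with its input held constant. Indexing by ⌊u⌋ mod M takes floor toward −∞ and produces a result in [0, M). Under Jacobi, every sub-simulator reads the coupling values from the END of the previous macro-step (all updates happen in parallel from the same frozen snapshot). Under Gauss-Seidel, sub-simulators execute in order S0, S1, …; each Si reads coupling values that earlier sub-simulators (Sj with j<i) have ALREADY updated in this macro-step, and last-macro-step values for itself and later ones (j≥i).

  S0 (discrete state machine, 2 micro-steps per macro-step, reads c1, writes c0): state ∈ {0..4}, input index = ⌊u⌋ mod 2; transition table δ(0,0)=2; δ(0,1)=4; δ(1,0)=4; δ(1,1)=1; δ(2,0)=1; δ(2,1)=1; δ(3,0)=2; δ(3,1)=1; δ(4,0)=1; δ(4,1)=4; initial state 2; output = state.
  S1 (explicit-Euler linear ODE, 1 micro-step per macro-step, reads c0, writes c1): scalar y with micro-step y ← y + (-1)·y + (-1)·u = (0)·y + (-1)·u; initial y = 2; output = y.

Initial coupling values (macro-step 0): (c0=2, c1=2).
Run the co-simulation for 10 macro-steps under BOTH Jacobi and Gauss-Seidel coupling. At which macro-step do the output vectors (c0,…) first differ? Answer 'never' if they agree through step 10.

first divergence at macro-step: 1

[Jacobi] macro 1: S0 reads c1=2 → after 2×micro: 4; S1 reads c0=2 → after 1×micro: -2 ⇒ (c0=4, c1=-2)
[Jacobi] macro 2: S0 reads c1=-2 → after 2×micro: 4; S1 reads c0=4 → after 1×micro: -4 ⇒ (c0=4, c1=-4)
[Jacobi] macro 3: S0 reads c1=-4 → after 2×micro: 4; S1 reads c0=4 → after 1×micro: -4 ⇒ (c0=4, c1=-4)
[Jacobi] macro 4: S0 reads c1=-4 → after 2×micro: 4; S1 reads c0=4 → after 1×micro: -4 ⇒ (c0=4, c1=-4)
[Jacobi] macro 5: S0 reads c1=-4 → after 2×micro: 4; S1 reads c0=4 → after 1×micro: -4 ⇒ (c0=4, c1=-4)
[Jacobi] macro 6: S0 reads c1=-4 → after 2×micro: 4; S1 reads c0=4 → after 1×micro: -4 ⇒ (c0=4, c1=-4)
[Jacobi] macro 7: S0 reads c1=-4 → after 2×micro: 4; S1 reads c0=4 → after 1×micro: -4 ⇒ (c0=4, c1=-4)
[Jacobi] macro 8: S0 reads c1=-4 → after 2×micro: 4; S1 reads c0=4 → after 1×micro: -4 ⇒ (c0=4, c1=-4)
[Jacobi] macro 9: S0 reads c1=-4 → after 2×micro: 4; S1 reads c0=4 → after 1×micro: -4 ⇒ (c0=4, c1=-4)
[Jacobi] macro 10: S0 reads c1=-4 → after 2×micro: 4; S1 reads c0=4 → after 1×micro: -4 ⇒ (c0=4, c1=-4)
[Gauss-Seidel] macro 1: S0 reads c1=2 → after 2×micro: 4; S1 reads c0=4 → after 1×micro: -4 ⇒ (c0=4, c1=-4)
[Gauss-Seidel] macro 2: S0 reads c1=-4 → after 2×micro: 4; S1 reads c0=4 → after 1×micro: -4 ⇒ (c0=4, c1=-4)
[Gauss-Seidel] macro 3: S0 reads c1=-4 → after 2×micro: 4; S1 reads c0=4 → after 1×micro: -4 ⇒ (c0=4, c1=-4)
[Gauss-Seidel] macro 4: S0 reads c1=-4 → after 2×micro: 4; S1 reads c0=4 → after 1×micro: -4 ⇒ (c0=4, c1=-4)
[Gauss-Seidel] macro 5: S0 reads c1=-4 → after 2×micro: 4; S1 reads c0=4 → after 1×micro: -4 ⇒ (c0=4, c1=-4)
[Gauss-Seidel] macro 6: S0 reads c1=-4 → after 2×micro: 4; S1 reads c0=4 → after 1×micro: -4 ⇒ (c0=4, c1=-4)
[Gauss-Seidel] macro 7: S0 reads c1=-4 → after 2×micro: 4; S1 reads c0=4 → after 1×micro: -4 ⇒ (c0=4, c1=-4)
[Gauss-Seidel] macro 8: S0 reads c1=-4 → after 2×micro: 4; S1 reads c0=4 → after 1×micro: -4 ⇒ (c0=4, c1=-4)
[Gauss-Seidel] macro 9: S0 reads c1=-4 → after 2×micro: 4; S1 reads c0=4 → after 1×micro: -4 ⇒ (c0=4, c1=-4)
[Gauss-Seidel] macro 10: S0 reads c1=-4 → after 2×micro: 4; S1 reads c0=4 → after 1×micro: -4 ⇒ (c0=4, c1=-4)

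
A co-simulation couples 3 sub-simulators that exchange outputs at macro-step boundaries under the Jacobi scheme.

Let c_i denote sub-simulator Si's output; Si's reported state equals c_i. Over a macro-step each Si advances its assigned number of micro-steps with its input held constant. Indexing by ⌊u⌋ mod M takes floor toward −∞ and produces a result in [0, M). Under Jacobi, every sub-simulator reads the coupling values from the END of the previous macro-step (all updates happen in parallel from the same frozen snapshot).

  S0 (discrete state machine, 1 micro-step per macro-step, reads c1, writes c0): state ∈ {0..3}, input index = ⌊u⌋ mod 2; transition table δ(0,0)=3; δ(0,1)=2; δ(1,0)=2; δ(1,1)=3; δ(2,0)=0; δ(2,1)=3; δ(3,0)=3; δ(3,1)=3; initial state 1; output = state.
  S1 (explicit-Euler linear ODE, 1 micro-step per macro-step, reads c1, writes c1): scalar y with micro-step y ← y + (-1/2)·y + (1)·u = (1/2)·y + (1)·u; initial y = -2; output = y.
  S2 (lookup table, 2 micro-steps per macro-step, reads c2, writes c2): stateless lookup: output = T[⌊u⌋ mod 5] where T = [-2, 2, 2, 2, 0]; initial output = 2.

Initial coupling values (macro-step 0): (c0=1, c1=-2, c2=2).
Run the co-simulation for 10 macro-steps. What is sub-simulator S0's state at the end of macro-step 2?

S0 state at macro-step 2 = 3

macro 1: S0 reads c1=-2 → after 1×micro: 2; S1 reads c1=-2 → after 1×micro: -3; S2 reads c2=2 → after 2×micro: 2 ⇒ (c0=2, c1=-3, c2=2)
macro 2: S0 reads c1=-3 → after 1×micro: 3; S1 reads c1=-3 → after 1×micro: -9/2; S2 reads c2=2 → after 2×micro: 2 ⇒ (c0=3, c1=-9/2, c2=2)
macro 3: S0 reads c1=-9/2 → after 1×micro: 3; S1 reads c1=-9/2 → after 1×micro: -27/4; S2 reads c2=2 → after 2×micro: 2 ⇒ (c0=3, c1=-27/4, c2=2)
macro 4: S0 reads c1=-27/4 → after 1×micro: 3; S1 reads c1=-27/4 → after 1×micro: -81/8; S2 reads c2=2 → after 2×micro: 2 ⇒ (c0=3, c1=-81/8, c2=2)
macro 5: S0 reads c1=-81/8 → after 1×micro: 3; S1 reads c1=-81/8 → after 1×micro: -243/16; S2 reads c2=2 → after 2×micro: 2 ⇒ (c0=3, c1=-243/16, c2=2)
macro 6: S0 reads c1=-243/16 → after 1×micro: 3; S1 reads c1=-243/16 → after 1×micro: -729/32; S2 reads c2=2 → after 2×micro: 2 ⇒ (c0=3, c1=-729/32, c2=2)
macro 7: S0 reads c1=-729/32 → after 1×micro: 3; S1 reads c1=-729/32 → after 1×micro: -2187/64; S2 reads c2=2 → after 2×micro: 2 ⇒ (c0=3, c1=-2187/64, c2=2)
macro 8: S0 reads c1=-2187/64 → after 1×micro: 3; S1 reads c1=-2187/64 → after 1×micro: -6561/128; S2 reads c2=2 → after 2×micro: 2 ⇒ (c0=3, c1=-6561/128, c2=2)
macro 9: S0 reads c1=-6561/128 → after 1×micro: 3; S1 reads c1=-6561/128 → after 1×micro: -19683/256; S2 reads c2=2 → after 2×micro: 2 ⇒ (c0=3, c1=-19683/256, c2=2)
macro 10: S0 reads c1=-19683/256 → after 1×micro: 3; S1 reads c1=-19683/256 → after 1×micro: -59049/512; S2 reads c2=2 → after 2×micro: 2 ⇒ (c0=3, c1=-59049/512, c2=2)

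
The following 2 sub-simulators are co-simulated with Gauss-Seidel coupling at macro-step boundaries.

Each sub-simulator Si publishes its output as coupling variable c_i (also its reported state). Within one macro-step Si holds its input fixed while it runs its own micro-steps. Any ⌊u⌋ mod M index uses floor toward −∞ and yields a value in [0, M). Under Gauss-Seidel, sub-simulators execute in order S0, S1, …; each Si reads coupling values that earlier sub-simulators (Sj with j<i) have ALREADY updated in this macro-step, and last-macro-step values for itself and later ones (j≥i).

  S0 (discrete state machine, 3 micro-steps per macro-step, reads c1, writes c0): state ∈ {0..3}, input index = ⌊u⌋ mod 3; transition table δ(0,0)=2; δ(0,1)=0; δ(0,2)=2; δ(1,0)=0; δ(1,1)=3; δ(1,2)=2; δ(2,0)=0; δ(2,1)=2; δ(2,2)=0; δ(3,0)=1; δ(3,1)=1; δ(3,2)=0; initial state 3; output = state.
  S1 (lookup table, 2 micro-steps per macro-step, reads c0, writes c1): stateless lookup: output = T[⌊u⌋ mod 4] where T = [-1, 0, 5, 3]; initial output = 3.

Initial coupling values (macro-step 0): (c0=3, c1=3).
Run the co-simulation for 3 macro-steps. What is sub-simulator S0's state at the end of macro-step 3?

S0 state at macro-step 3 = 2

macro 1: S0 reads c1=3 → after 3×micro: 2; S1 reads c0=2 → after 2×micro: 5 ⇒ (c0=2, c1=5)
macro 2: S0 reads c1=5 → after 3×micro: 0; S1 reads c0=0 → after 2×micro: -1 ⇒ (c0=0, c1=-1)
macro 3: S0 reads c1=-1 → after 3×micro: 2; S1 reads c0=2 → after 2×micro: 5 ⇒ (c0=2, c1=5)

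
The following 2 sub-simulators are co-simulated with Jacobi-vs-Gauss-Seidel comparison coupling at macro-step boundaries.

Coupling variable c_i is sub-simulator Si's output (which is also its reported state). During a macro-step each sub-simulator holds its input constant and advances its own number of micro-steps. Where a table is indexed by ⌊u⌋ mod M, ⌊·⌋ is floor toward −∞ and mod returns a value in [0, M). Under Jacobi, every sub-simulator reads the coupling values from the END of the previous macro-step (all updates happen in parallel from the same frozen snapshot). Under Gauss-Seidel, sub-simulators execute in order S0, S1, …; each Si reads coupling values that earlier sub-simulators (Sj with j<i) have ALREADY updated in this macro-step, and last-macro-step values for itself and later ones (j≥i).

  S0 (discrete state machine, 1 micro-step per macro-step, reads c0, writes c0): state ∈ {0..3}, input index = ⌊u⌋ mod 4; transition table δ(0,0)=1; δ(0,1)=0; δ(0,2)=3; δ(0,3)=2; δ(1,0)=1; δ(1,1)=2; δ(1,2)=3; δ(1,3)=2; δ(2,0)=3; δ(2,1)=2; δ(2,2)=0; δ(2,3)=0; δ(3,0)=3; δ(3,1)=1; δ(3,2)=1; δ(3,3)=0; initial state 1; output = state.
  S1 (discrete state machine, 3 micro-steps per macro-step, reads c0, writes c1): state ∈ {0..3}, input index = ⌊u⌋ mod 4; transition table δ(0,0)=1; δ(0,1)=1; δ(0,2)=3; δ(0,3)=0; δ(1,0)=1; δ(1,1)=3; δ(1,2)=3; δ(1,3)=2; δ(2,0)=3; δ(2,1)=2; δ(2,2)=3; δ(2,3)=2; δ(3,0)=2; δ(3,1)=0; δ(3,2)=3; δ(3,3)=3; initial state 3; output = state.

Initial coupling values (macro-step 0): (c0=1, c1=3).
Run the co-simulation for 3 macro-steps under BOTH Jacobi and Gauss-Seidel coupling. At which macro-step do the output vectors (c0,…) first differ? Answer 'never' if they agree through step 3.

[Jacobi] macro 1: S0 reads c0=1 → after 1×micro: 2; S1 reads c0=1 → after 3×micro: 3 ⇒ (c0=2, c1=3)
[Jacobi] macro 2: S0 reads c0=2 → after 1×micro: 0; S1 reads c0=2 → after 3×micro: 3 ⇒ (c0=0, c1=3)
[Jacobi] macro 3: S0 reads c0=0 → after 1×micro: 1; S1 reads c0=0 → after 3×micro: 2 ⇒ (c0=1, c1=2)
[Gauss-Seidel] macro 1: S0 reads c0=1 → after 1×micro: 2; S1 reads c0=2 → after 3×micro: 3 ⇒ (c0=2, c1=3)
[Gauss-Seidel] macro 2: S0 reads c0=2 → after 1×micro: 0; S1 reads c0=0 → after 3×micro: 2 ⇒ (c0=0, c1=2)
[Gauss-Seidel] macro 3: S0 reads c0=0 → after 1×micro: 1; S1 reads c0=1 → after 3×micro: 2 ⇒ (c0=1, c1=2)

first divergence at macro-step: 2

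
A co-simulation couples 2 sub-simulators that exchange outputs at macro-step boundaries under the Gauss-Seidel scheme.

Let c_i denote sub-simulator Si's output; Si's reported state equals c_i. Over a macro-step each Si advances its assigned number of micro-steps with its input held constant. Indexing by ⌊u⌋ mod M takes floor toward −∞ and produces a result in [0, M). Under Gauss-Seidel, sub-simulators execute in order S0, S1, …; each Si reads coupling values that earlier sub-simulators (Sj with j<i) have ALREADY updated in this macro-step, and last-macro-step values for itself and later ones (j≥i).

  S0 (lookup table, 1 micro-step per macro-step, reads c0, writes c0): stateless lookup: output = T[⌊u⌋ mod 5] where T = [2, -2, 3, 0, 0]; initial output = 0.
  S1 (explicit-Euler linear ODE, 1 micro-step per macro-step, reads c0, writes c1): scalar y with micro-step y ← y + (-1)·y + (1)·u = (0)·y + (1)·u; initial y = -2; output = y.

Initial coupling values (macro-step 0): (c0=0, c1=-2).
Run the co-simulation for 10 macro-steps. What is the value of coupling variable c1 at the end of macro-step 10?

macro 1: S0 reads c0=0 → after 1×micro: 2; S1 reads c0=2 → after 1×micro: 2 ⇒ (c0=2, c1=2)
macro 2: S0 reads c0=2 → after 1×micro: 3; S1 reads c0=3 → after 1×micro: 3 ⇒ (c0=3, c1=3)
macro 3: S0 reads c0=3 → after 1×micro: 0; S1 reads c0=0 → after 1×micro: 0 ⇒ (c0=0, c1=0)
macro 4: S0 reads c0=0 → after 1×micro: 2; S1 reads c0=2 → after 1×micro: 2 ⇒ (c0=2, c1=2)
macro 5: S0 reads c0=2 → after 1×micro: 3; S1 reads c0=3 → after 1×micro: 3 ⇒ (c0=3, c1=3)
macro 6: S0 reads c0=3 → after 1×micro: 0; S1 reads c0=0 → after 1×micro: 0 ⇒ (c0=0, c1=0)
macro 7: S0 reads c0=0 → after 1×micro: 2; S1 reads c0=2 → after 1×micro: 2 ⇒ (c0=2, c1=2)
macro 8: S0 reads c0=2 → after 1×micro: 3; S1 reads c0=3 → after 1×micro: 3 ⇒ (c0=3, c1=3)
macro 9: S0 reads c0=3 → after 1×micro: 0; S1 reads c0=0 → after 1×micro: 0 ⇒ (c0=0, c1=0)
macro 10: S0 reads c0=0 → after 1×micro: 2; S1 reads c0=2 → after 1×micro: 2 ⇒ (c0=2, c1=2)

c1 at macro-step 10 = 2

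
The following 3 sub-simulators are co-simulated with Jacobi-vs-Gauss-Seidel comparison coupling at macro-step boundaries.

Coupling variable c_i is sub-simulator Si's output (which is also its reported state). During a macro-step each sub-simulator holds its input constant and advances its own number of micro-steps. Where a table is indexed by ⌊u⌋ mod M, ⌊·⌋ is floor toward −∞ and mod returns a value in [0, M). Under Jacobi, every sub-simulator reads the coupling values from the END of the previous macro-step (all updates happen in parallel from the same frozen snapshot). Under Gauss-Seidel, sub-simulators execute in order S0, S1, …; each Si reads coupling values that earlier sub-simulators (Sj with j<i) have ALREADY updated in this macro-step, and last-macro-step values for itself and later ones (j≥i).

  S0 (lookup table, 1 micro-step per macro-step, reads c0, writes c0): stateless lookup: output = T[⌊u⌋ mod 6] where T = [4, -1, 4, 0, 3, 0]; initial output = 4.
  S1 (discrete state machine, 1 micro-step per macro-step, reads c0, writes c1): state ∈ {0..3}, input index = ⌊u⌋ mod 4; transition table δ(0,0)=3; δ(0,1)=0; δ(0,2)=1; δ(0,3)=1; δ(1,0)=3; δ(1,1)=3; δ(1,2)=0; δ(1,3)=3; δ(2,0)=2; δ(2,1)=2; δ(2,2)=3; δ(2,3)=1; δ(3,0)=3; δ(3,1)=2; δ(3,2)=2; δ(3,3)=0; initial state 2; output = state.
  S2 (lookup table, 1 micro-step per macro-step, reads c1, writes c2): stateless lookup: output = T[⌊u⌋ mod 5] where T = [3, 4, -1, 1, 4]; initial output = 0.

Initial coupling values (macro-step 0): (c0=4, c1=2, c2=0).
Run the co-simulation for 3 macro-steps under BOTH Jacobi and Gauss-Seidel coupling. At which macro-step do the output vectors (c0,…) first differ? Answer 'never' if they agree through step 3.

first divergence at macro-step: 1

[Jacobi] macro 1: S0 reads c0=4 → after 1×micro: 3; S1 reads c0=4 → after 1×micro: 2; S2 reads c1=2 → after 1×micro: -1 ⇒ (c0=3, c1=2, c2=-1)
[Jacobi] macro 2: S0 reads c0=3 → after 1×micro: 0; S1 reads c0=3 → after 1×micro: 1; S2 reads c1=2 → after 1×micro: -1 ⇒ (c0=0, c1=1, c2=-1)
[Jacobi] macro 3: S0 reads c0=0 → after 1×micro: 4; S1 reads c0=0 → after 1×micro: 3; S2 reads c1=1 → after 1×micro: 4 ⇒ (c0=4, c1=3, c2=4)
[Gauss-Seidel] macro 1: S0 reads c0=4 → after 1×micro: 3; S1 reads c0=3 → after 1×micro: 1; S2 reads c1=1 → after 1×micro: 4 ⇒ (c0=3, c1=1, c2=4)
[Gauss-Seidel] macro 2: S0 reads c0=3 → after 1×micro: 0; S1 reads c0=0 → after 1×micro: 3; S2 reads c1=3 → after 1×micro: 1 ⇒ (c0=0, c1=3, c2=1)
[Gauss-Seidel] macro 3: S0 reads c0=0 → after 1×micro: 4; S1 reads c0=4 → after 1×micro: 3; S2 reads c1=3 → after 1×micro: 1 ⇒ (c0=4, c1=3, c2=1)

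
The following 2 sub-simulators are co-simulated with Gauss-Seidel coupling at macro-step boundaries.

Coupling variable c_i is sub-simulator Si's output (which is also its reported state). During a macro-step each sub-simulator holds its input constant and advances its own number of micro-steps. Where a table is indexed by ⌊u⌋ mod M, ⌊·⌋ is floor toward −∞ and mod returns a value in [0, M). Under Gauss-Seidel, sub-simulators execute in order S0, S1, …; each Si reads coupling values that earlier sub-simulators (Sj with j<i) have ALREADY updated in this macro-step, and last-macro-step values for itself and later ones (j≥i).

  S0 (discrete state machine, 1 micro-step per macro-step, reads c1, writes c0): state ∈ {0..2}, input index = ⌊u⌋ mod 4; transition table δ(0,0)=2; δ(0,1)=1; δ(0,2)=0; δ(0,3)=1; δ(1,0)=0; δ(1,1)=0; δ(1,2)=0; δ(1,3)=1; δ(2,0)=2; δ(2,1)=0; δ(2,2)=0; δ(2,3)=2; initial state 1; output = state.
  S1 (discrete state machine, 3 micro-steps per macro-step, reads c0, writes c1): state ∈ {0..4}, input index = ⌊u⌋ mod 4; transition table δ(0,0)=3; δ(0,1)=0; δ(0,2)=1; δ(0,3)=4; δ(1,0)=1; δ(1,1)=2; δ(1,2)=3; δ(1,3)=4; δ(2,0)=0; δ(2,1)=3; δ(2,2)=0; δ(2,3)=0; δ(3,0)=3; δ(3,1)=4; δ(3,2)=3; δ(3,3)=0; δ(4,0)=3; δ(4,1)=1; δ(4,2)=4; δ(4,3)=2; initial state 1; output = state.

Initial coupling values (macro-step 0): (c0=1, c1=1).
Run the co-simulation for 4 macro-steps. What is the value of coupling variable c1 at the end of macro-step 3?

macro 1: S0 reads c1=1 → after 1×micro: 0; S1 reads c0=0 → after 3×micro: 1 ⇒ (c0=0, c1=1)
macro 2: S0 reads c1=1 → after 1×micro: 1; S1 reads c0=1 → after 3×micro: 4 ⇒ (c0=1, c1=4)
macro 3: S0 reads c1=4 → after 1×micro: 0; S1 reads c0=0 → after 3×micro: 3 ⇒ (c0=0, c1=3)
macro 4: S0 reads c1=3 → after 1×micro: 1; S1 reads c0=1 → after 3×micro: 2 ⇒ (c0=1, c1=2)

c1 at macro-step 3 = 3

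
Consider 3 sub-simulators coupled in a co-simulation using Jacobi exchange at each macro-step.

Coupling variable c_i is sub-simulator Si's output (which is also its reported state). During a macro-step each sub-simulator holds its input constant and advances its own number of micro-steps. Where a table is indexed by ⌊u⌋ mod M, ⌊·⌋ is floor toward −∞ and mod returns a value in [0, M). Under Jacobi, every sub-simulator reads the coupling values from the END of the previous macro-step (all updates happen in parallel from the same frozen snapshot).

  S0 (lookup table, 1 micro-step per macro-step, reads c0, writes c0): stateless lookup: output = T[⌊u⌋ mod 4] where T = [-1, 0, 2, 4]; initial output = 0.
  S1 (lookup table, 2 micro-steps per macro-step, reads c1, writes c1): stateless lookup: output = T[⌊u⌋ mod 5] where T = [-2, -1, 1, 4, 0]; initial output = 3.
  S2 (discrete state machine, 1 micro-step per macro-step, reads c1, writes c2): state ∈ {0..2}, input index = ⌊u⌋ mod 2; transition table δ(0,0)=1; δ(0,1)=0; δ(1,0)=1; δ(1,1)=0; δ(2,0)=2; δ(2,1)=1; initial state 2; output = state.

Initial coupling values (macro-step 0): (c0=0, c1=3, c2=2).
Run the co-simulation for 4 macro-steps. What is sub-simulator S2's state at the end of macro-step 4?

macro 1: S0 reads c0=0 → after 1×micro: -1; S1 reads c1=3 → after 2×micro: 4; S2 reads c1=3 → after 1×micro: 1 ⇒ (c0=-1, c1=4, c2=1)
macro 2: S0 reads c0=-1 → after 1×micro: 4; S1 reads c1=4 → after 2×micro: 0; S2 reads c1=4 → after 1×micro: 1 ⇒ (c0=4, c1=0, c2=1)
macro 3: S0 reads c0=4 → after 1×micro: -1; S1 reads c1=0 → after 2×micro: -2; S2 reads c1=0 → after 1×micro: 1 ⇒ (c0=-1, c1=-2, c2=1)
macro 4: S0 reads c0=-1 → after 1×micro: 4; S1 reads c1=-2 → after 2×micro: 4; S2 reads c1=-2 → after 1×micro: 1 ⇒ (c0=4, c1=4, c2=1)

S2 state at macro-step 4 = 1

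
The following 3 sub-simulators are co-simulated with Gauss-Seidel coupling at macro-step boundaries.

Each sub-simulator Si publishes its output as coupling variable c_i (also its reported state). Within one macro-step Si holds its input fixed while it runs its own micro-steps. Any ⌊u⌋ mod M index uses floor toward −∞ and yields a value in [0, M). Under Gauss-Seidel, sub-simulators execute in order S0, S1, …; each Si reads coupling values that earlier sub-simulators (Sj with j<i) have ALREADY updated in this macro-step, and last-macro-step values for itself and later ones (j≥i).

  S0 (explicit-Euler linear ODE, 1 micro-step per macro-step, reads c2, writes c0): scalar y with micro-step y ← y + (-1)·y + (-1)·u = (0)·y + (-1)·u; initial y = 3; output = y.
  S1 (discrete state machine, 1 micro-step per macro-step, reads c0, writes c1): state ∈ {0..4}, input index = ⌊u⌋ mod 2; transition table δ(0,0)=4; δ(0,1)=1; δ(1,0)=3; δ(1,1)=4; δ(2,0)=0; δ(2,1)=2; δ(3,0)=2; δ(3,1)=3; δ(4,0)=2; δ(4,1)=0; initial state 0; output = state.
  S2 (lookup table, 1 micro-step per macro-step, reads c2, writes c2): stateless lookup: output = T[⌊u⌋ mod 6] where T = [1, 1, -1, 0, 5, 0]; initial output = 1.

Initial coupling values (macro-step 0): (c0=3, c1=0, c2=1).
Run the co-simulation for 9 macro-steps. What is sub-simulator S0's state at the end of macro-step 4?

S0 state at macro-step 4 = -1

macro 1: S0 reads c2=1 → after 1×micro: -1; S1 reads c0=-1 → after 1×micro: 1; S2 reads c2=1 → after 1×micro: 1 ⇒ (c0=-1, c1=1, c2=1)
macro 2: S0 reads c2=1 → after 1×micro: -1; S1 reads c0=-1 → after 1×micro: 4; S2 reads c2=1 → after 1×micro: 1 ⇒ (c0=-1, c1=4, c2=1)
macro 3: S0 reads c2=1 → after 1×micro: -1; S1 reads c0=-1 → after 1×micro: 0; S2 reads c2=1 → after 1×micro: 1 ⇒ (c0=-1, c1=0, c2=1)
macro 4: S0 reads c2=1 → after 1×micro: -1; S1 reads c0=-1 → after 1×micro: 1; S2 reads c2=1 → after 1×micro: 1 ⇒ (c0=-1, c1=1, c2=1)
macro 5: S0 reads c2=1 → after 1×micro: -1; S1 reads c0=-1 → after 1×micro: 4; S2 reads c2=1 → after 1×micro: 1 ⇒ (c0=-1, c1=4, c2=1)
macro 6: S0 reads c2=1 → after 1×micro: -1; S1 reads c0=-1 → after 1×micro: 0; S2 reads c2=1 → after 1×micro: 1 ⇒ (c0=-1, c1=0, c2=1)
macro 7: S0 reads c2=1 → after 1×micro: -1; S1 reads c0=-1 → after 1×micro: 1; S2 reads c2=1 → after 1×micro: 1 ⇒ (c0=-1, c1=1, c2=1)
macro 8: S0 reads c2=1 → after 1×micro: -1; S1 reads c0=-1 → after 1×micro: 4; S2 reads c2=1 → after 1×micro: 1 ⇒ (c0=-1, c1=4, c2=1)
macro 9: S0 reads c2=1 → after 1×micro: -1; S1 reads c0=-1 → after 1×micro: 0; S2 reads c2=1 → after 1×micro: 1 ⇒ (c0=-1, c1=0, c2=1)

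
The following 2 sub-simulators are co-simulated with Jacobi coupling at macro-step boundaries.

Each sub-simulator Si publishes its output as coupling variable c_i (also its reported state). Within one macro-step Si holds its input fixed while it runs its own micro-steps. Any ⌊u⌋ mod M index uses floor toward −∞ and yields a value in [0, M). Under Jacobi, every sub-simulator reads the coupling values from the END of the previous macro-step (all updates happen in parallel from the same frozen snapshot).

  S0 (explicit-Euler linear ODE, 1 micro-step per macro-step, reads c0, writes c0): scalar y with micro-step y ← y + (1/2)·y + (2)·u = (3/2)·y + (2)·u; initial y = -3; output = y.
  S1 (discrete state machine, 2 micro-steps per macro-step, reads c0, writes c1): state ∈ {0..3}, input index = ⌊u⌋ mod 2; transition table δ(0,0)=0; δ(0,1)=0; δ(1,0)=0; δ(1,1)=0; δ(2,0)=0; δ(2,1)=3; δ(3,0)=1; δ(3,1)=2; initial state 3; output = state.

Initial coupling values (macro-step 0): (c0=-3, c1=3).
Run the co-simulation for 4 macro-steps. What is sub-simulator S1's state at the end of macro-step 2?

macro 1: S0 reads c0=-3 → after 1×micro: -21/2; S1 reads c0=-3 → after 2×micro: 3 ⇒ (c0=-21/2, c1=3)
macro 2: S0 reads c0=-21/2 → after 1×micro: -147/4; S1 reads c0=-21/2 → after 2×micro: 3 ⇒ (c0=-147/4, c1=3)
macro 3: S0 reads c0=-147/4 → after 1×micro: -1029/8; S1 reads c0=-147/4 → after 2×micro: 3 ⇒ (c0=-1029/8, c1=3)
macro 4: S0 reads c0=-1029/8 → after 1×micro: -7203/16; S1 reads c0=-1029/8 → after 2×micro: 3 ⇒ (c0=-7203/16, c1=3)

S1 state at macro-step 2 = 3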